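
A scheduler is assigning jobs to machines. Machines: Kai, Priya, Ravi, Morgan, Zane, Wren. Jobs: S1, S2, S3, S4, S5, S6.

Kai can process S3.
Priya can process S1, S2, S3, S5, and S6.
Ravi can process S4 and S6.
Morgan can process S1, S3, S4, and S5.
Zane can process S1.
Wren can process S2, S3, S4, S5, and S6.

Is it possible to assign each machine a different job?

Yes

A valid assignment of size 6: Kai-S3, Priya-S6, Ravi-S4, Morgan-S5, Zane-S1, Wren-S2.
All 6 machines are covered.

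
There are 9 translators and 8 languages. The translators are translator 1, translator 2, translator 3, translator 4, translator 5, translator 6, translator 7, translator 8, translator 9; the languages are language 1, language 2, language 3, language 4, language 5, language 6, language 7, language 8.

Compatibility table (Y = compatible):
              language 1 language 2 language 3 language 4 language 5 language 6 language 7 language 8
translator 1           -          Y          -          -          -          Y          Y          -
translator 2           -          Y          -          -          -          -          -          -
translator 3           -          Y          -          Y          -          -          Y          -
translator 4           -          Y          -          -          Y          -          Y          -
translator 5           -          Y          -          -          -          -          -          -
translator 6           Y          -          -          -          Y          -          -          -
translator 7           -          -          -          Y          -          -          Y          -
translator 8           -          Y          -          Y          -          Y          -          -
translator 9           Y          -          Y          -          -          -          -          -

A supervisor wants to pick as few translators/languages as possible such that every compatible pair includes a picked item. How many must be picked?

The 7 edges translator 1–language 6, translator 2–language 2, translator 3–language 4, translator 4–language 5, translator 6–language 1, translator 7–language 7, translator 9–language 3 form a matching, so any vertex cover needs at least 7 vertices (one per matched edge).
Conversely {translator 4, translator 6, translator 9, language 2, language 4, language 6, language 7} meets every edge and has exactly 7 vertices, so 7 is optimal.

7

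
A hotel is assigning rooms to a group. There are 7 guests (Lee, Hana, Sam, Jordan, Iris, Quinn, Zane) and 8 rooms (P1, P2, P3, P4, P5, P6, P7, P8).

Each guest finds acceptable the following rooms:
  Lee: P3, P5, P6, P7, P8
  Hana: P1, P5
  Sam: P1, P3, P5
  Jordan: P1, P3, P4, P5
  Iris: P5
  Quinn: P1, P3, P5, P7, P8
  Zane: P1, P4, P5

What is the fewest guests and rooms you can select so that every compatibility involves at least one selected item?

6

The 6 edges Lee–P7, Hana–P1, Sam–P3, Jordan–P4, Iris–P5, Quinn–P8 form a matching, so any vertex cover needs at least 6 vertices (one per matched edge).
Conversely {Lee, Quinn, P1, P3, P4, P5} meets every edge and has exactly 6 vertices, so 6 is optimal.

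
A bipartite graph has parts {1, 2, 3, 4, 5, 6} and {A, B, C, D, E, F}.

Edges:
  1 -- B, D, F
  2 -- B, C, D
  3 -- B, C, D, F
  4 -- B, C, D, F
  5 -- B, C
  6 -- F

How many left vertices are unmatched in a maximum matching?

For example, pair 1→D, 2→C, 3→F, 4→B.
The set {1, 2, 3, 4, 5, 6} has only 4 neighbours ({B, C, D, F}), so by Hall's theorem at most 4 of the 6 left vertices can be matched.
That matches 4 of the 6, leaving 2 unmatched; no matching can do better.

2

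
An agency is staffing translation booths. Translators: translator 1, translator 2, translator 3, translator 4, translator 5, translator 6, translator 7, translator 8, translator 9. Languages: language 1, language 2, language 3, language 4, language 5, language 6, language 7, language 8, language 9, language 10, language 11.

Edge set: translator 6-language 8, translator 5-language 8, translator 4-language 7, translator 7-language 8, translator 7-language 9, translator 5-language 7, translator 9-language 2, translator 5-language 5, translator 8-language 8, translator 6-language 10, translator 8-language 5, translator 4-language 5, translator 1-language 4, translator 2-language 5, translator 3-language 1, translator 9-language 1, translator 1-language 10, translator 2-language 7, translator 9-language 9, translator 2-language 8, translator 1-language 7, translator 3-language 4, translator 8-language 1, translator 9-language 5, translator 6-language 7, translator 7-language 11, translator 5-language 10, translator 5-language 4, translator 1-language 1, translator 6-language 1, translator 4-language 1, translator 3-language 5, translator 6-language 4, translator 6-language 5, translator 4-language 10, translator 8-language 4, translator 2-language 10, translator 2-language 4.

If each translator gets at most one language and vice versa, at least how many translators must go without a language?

One maximum matching: translator 1→language 4, translator 2→language 10, translator 3→language 1, translator 4→language 5, translator 5→language 7, translator 6→language 8, translator 7→language 11, translator 9→language 9.
The set {translator 1, translator 2, translator 3, translator 4, translator 5, translator 6, translator 8} has only 6 neighbours ({language 1, language 10, language 4, language 5, language 7, language 8}), so by Hall's theorem at most 8 of the 9 translators can be matched.
That matches 8 of the 9, leaving 1 unmatched; no matching can do better.

1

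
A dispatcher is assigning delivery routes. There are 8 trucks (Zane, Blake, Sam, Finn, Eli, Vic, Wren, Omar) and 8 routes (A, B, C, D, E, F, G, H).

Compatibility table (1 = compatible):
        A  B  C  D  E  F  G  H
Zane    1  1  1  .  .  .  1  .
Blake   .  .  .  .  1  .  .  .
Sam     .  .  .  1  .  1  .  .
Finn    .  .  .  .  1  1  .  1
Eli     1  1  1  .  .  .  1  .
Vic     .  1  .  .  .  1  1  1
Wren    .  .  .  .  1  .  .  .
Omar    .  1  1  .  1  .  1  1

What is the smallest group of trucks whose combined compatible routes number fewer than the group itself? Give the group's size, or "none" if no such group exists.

2

Take S = {Blake, Wren}. Its neighbourhood is {E}, so |N(S)| = 1 < |S| = 2.
No single vertex violates Hall's condition since each has at least one neighbour, so 2 is the minimum.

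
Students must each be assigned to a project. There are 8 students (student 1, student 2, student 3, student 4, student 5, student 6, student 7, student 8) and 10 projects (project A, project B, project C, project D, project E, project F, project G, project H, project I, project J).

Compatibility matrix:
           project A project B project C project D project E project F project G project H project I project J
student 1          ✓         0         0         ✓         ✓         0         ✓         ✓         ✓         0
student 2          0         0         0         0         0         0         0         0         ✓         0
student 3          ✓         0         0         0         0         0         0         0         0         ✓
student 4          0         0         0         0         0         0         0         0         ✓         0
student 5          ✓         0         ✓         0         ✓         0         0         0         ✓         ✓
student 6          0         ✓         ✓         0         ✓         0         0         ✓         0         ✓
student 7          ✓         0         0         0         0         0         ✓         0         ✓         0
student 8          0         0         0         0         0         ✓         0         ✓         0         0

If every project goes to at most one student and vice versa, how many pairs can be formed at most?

For example, pair student 1-project G, student 2-project I, student 3-project J, student 5-project E, student 6-project C, student 7-project A, student 8-project H.
The set {student 2, student 4} has only 1 neighbour ({project I}), so by Hall's theorem at most 7 of the 8 students can be matched.

7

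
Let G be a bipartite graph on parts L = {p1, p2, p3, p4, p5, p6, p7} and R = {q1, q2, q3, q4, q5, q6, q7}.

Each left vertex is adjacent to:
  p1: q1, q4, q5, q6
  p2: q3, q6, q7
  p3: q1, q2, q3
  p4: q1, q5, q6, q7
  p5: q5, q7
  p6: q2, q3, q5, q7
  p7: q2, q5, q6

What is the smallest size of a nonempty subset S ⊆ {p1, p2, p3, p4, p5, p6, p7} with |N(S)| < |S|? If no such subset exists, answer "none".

none

A matching saturating every left vertex exists, for instance p1→q4, p2→q3, p3→q1, p4→q6, p5→q5, p6→q7, p7→q2.
By Hall's marriage theorem, this means |N(S)| ≥ |S| for every subset S, so no violating subset exists.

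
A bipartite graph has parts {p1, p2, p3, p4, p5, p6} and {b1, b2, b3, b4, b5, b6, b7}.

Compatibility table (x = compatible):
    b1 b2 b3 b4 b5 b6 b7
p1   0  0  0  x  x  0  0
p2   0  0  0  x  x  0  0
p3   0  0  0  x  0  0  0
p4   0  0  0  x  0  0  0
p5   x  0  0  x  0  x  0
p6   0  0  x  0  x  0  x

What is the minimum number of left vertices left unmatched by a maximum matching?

For example, pair p1-b4, p2-b5, p5-b6, p6-b3.
The set {p1, p2, p3, p4} has only 2 neighbours ({b4, b5}), so by Hall's theorem at most 4 of the 6 left vertices can be matched.
That matches 4 of the 6, leaving 2 unmatched; no matching can do better.

2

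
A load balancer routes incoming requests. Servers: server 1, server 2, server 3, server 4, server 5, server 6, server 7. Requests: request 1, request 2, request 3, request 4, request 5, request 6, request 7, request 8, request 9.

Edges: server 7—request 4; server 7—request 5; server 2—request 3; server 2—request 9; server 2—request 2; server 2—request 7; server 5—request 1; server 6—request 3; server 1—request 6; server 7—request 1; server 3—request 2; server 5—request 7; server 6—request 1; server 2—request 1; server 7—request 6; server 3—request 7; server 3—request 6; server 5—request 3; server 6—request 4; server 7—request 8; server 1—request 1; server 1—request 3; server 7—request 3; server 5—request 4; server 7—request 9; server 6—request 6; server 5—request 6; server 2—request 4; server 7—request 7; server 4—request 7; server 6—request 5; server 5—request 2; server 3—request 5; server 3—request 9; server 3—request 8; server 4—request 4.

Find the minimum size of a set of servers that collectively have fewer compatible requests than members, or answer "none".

A matching saturating every server exists, for instance server 1→request 3, server 2→request 9, server 3→request 6, server 4→request 4, server 5→request 2, server 6→request 5, server 7→request 7.
By Hall's marriage theorem, this means |N(S)| ≥ |S| for every subset S, so no violating subset exists.

none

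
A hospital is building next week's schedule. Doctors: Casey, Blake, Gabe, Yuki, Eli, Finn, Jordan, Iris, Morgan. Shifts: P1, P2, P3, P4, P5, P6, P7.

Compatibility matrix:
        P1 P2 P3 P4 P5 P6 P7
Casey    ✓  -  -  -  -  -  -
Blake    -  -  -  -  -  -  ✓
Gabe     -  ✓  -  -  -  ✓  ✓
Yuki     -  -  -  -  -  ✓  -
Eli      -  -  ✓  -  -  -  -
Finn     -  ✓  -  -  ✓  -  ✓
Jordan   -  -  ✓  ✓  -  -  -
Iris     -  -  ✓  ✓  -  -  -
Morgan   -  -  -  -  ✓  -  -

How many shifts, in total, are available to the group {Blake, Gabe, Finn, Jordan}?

The union of neighbours of {Blake, Gabe, Finn, Jordan} is {P2, P3, P4, P5, P6, P7}, which has 6 elements.
Since |N(S)| = 6 ≥ |S| = 4, Hall's condition holds for this subset.

6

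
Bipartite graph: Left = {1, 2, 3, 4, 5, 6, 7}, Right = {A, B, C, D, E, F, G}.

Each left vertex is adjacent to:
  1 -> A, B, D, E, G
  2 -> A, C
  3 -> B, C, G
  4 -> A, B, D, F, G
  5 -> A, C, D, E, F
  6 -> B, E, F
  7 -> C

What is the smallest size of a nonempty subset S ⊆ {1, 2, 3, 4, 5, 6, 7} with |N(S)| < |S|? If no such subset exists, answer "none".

A matching saturating every left vertex exists, for instance 1→D, 2→A, 3→B, 4→G, 5→F, 6→E, 7→C.
By Hall's marriage theorem, this means |N(S)| ≥ |S| for every subset S, so no violating subset exists.

none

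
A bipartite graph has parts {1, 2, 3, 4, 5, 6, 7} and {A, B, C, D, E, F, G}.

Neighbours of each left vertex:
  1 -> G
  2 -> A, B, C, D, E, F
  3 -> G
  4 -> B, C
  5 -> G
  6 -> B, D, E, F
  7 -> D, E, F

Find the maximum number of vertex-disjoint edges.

For example, pair 1-G, 2-A, 4-C, 6-B, 7-E.
The set {1, 3, 5} has only 1 neighbour ({G}), so by Hall's theorem at most 5 of the 7 left vertices can be matched.

5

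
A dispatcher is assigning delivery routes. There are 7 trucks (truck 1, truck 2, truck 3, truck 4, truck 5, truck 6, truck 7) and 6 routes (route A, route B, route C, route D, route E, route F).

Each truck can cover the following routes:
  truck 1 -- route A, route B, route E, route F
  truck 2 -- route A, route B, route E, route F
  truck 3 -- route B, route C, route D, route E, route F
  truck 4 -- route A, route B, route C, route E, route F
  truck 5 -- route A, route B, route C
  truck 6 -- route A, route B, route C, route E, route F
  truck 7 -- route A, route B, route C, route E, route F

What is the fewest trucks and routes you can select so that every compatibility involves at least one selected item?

The 6 edges truck 1–route F, truck 2–route B, truck 3–route D, truck 4–route A, truck 5–route C, truck 6–route E form a matching, so any vertex cover needs at least 6 vertices (one per matched edge).
Conversely {truck 3, route A, route B, route C, route E, route F} meets every edge and has exactly 6 vertices, so 6 is optimal.

6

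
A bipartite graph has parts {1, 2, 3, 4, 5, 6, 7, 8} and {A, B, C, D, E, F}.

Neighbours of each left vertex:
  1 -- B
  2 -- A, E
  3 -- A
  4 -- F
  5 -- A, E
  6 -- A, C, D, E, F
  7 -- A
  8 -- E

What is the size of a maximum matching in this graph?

5

For example, pair 1–B, 2–E, 3–A, 4–F, 6–D.
The set {2, 3, 5, 7, 8} has only 2 neighbours ({A, E}), so by Hall's theorem at most 5 of the 8 left vertices can be matched.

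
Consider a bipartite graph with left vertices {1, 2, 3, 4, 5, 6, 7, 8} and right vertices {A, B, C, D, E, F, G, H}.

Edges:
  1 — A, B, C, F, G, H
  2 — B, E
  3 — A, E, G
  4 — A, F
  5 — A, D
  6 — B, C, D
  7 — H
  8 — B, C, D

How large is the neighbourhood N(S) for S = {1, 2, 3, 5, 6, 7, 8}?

8

The union of neighbours of {1, 2, 3, 5, 6, 7, 8} is {A, B, C, D, E, F, G, H}, which has 8 elements.
Since |N(S)| = 8 ≥ |S| = 7, Hall's condition holds for this subset.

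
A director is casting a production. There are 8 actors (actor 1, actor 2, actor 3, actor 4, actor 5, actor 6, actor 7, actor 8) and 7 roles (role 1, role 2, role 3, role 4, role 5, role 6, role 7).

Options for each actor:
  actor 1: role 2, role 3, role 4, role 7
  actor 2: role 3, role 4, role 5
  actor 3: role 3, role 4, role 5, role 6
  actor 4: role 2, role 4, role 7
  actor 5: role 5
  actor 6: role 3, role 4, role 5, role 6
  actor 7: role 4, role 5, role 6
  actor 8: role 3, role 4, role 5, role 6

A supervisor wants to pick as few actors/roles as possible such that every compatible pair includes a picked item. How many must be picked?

6

The 6 edges actor 1–role 7, actor 2–role 4, actor 3–role 6, actor 4–role 2, actor 5–role 5, actor 6–role 3 form a matching, so any vertex cover needs at least 6 vertices (one per matched edge).
Conversely {actor 1, actor 4, role 3, role 4, role 5, role 6} meets every edge and has exactly 6 vertices, so 6 is optimal.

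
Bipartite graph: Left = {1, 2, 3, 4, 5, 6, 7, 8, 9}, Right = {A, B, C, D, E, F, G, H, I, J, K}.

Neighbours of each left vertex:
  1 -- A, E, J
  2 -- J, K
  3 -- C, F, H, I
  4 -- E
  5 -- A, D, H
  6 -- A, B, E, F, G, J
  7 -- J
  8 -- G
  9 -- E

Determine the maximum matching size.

8

For example, pair 1-A, 2-K, 3-F, 4-E, 5-D, 6-B, 7-J, 8-G.
The set {4, 9} has only 1 neighbour ({E}), so by Hall's theorem at most 8 of the 9 left vertices can be matched.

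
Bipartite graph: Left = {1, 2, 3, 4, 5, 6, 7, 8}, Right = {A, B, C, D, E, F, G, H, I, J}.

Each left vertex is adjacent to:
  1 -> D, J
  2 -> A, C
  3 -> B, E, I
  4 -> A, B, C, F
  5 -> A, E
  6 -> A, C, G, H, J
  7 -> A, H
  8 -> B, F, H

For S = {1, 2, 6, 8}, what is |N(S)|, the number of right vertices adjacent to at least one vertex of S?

The union of neighbours of {1, 2, 6, 8} is {A, B, C, D, F, G, H, J}, which has 8 elements.
Since |N(S)| = 8 ≥ |S| = 4, Hall's condition holds for this subset.

8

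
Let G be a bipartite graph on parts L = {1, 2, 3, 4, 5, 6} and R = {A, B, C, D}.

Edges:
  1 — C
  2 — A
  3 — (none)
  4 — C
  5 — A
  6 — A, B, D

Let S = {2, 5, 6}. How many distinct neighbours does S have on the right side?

3

The union of neighbours of {2, 5, 6} is {A, B, D}, which has 3 elements.
Since |N(S)| = 3 ≥ |S| = 3, Hall's condition holds for this subset.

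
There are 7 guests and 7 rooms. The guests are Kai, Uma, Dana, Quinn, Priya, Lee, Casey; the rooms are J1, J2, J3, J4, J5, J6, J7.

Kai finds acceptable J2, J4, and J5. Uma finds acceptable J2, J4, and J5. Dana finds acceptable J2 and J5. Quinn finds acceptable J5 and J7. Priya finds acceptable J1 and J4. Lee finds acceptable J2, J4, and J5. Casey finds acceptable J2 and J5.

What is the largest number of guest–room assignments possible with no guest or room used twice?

5

A valid assignment of size 5: Kai→J4, Uma→J2, Dana→J5, Quinn→J7, Priya→J1.
The set {Kai, Uma, Dana, Lee, Casey} has only 3 neighbours ({J2, J4, J5}), so by Hall's theorem at most 5 of the 7 guests can be matched.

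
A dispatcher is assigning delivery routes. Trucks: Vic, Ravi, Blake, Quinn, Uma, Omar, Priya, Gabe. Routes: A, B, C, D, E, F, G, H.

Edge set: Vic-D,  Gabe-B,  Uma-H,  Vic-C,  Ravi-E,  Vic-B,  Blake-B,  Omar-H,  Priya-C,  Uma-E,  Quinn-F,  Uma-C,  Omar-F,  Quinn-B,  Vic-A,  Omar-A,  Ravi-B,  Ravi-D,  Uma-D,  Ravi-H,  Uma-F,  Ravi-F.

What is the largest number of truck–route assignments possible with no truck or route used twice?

7

For example, pair Vic–D, Ravi–H, Blake–B, Quinn–F, Uma–E, Omar–A, Priya–C.
The set {Blake, Gabe} has only 1 neighbour ({B}), so by Hall's theorem at most 7 of the 8 trucks can be matched.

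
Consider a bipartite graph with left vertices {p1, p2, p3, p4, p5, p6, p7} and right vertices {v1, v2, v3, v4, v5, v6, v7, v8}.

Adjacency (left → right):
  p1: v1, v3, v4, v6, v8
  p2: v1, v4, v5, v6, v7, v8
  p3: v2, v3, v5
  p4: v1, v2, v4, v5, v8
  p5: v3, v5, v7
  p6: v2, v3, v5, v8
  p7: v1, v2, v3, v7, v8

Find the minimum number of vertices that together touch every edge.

7

The 7 edges p1–v1, p2–v6, p3–v2, p4–v5, p5–v7, p6–v8, p7–v3 form a matching, so any vertex cover needs at least 7 vertices (one per matched edge).
Conversely {p1, p2, p3, p4, p5, p6, p7} meets every edge and has exactly 7 vertices, so 7 is optimal.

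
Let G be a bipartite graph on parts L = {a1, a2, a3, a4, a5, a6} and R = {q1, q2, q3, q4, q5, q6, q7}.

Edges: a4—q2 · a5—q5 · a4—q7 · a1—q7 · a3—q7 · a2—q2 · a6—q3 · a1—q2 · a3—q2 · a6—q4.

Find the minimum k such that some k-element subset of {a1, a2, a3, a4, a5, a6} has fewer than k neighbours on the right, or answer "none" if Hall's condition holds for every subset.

Take S = {a1, a2, a3}. Its neighbourhood is {q2, q7}, so |N(S)| = 2 < |S| = 3.
Every subset of size less than 3 has at least as many neighbours as members, so 3 is the minimum.

3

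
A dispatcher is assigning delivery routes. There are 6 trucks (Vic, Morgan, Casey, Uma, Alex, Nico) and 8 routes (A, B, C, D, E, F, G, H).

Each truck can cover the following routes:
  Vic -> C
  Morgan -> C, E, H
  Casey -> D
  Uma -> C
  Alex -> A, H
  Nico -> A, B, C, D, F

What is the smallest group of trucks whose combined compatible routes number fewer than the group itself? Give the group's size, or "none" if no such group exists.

Take S = {Vic, Uma}. Its neighbourhood is {C}, so |N(S)| = 1 < |S| = 2.
No single vertex violates Hall's condition since each has at least one neighbour, so 2 is the minimum.

2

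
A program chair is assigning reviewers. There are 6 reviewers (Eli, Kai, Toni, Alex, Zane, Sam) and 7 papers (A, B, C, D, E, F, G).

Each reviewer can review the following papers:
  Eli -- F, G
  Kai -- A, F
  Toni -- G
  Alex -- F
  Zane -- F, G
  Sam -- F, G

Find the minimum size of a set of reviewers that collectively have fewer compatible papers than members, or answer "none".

Take S = {Eli, Toni, Alex}. Its neighbourhood is {F, G}, so |N(S)| = 2 < |S| = 3.
Every subset of size less than 3 has at least as many neighbours as members, so 3 is the minimum.

3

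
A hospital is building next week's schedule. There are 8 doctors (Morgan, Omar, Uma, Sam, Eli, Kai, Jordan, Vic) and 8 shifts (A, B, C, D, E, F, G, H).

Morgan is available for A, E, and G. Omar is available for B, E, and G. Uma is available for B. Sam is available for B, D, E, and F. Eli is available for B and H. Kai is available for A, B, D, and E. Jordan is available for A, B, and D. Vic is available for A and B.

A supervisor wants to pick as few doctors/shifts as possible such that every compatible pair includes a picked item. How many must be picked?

A maximum matching has 7 edges (e.g. Morgan–A, Omar–G, Uma–B, Sam–F, Eli–H, Kai–E, Jordan–D).
By König's theorem the minimum vertex cover has the same size. One such cover is {Sam, Eli, A, B, D, E, G}.

7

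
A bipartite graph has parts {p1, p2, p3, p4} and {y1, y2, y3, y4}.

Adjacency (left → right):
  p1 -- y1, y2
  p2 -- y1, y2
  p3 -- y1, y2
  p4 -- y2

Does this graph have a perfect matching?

The set {p1, p2, p3, p4} has only 2 neighbours ({y1, y2}), so by Hall's theorem at most 2 of the 4 left vertices can be matched.
Hence no matching covers every left vertex.

No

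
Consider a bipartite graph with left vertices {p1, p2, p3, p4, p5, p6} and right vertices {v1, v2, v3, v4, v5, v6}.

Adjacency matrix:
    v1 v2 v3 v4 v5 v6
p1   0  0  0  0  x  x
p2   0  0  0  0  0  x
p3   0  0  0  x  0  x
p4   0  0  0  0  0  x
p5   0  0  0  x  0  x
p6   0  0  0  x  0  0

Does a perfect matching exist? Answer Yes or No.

The set {p2, p3, p4, p5, p6} has only 2 neighbours ({v4, v6}), so by Hall's theorem at most 3 of the 6 left vertices can be matched.
Hence no matching covers every left vertex.

No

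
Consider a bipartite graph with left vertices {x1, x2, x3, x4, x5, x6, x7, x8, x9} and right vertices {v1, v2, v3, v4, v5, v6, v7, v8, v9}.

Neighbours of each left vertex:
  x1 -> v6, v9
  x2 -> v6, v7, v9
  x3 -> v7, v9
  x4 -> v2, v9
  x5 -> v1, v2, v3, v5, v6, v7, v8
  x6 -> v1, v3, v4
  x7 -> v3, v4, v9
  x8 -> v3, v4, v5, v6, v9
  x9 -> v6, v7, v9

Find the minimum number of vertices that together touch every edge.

8

The 8 edges x1–v9, x2–v6, x3–v7, x4–v2, x5–v8, x6–v1, x7–v4, x8–v3 form a matching, so any vertex cover needs at least 8 vertices (one per matched edge).
Conversely {x4, x5, x6, x7, x8, v6, v7, v9} meets every edge and has exactly 8 vertices, so 8 is optimal.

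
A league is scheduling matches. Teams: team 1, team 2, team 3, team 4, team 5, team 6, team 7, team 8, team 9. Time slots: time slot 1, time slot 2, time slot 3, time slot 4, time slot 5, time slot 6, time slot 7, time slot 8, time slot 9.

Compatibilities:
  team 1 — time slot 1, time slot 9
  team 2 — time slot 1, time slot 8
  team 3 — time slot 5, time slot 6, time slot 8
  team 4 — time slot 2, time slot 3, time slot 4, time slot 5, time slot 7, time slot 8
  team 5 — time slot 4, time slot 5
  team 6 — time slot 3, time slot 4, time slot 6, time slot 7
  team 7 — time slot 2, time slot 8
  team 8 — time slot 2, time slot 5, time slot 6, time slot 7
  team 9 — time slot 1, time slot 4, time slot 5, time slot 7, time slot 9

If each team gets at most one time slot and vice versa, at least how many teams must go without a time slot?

0

A valid assignment of size 9: team 1–time slot 9, team 2–time slot 1, team 3–time slot 8, team 4–time slot 3, team 5–time slot 4, team 6–time slot 6, team 7–time slot 2, team 8–time slot 7, team 9–time slot 5.
This saturates every team, so 9 is the maximum.
That matches 9 of the 9, leaving 0 unmatched; no matching can do better.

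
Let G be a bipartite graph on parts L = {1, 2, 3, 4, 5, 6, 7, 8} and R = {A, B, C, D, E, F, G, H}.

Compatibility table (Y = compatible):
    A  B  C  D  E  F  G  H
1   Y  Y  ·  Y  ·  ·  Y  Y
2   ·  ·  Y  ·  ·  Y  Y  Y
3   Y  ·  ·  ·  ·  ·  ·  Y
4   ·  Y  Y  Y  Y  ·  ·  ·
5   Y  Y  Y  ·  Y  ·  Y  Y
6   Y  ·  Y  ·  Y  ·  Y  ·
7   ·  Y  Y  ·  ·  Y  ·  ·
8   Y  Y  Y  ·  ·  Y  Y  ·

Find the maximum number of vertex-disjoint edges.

8

One maximum matching: 1→B, 2→C, 3→H, 4→D, 5→A, 6→E, 7→F, 8→G.
This saturates every left vertex, so 8 is the maximum.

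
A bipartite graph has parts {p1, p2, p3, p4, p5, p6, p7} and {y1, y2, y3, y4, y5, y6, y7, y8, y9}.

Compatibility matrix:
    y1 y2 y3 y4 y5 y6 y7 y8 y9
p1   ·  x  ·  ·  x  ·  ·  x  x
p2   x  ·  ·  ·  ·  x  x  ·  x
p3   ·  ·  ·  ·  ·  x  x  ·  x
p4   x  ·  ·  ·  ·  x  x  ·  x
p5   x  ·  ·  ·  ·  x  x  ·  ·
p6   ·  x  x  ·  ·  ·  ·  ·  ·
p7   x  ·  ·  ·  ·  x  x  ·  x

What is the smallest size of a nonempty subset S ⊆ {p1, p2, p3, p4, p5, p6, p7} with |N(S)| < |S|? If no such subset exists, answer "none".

Take S = {p2, p3, p4, p5, p7}. Its neighbourhood is {y1, y6, y7, y9}, so |N(S)| = 4 < |S| = 5.
Every subset of size less than 5 has at least as many neighbours as members, so 5 is the minimum.

5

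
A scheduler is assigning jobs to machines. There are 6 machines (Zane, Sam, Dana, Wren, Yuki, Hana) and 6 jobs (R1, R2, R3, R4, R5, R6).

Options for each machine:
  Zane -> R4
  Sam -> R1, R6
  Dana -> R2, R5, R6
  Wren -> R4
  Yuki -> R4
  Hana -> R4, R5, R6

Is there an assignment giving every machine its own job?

No

The set {Zane, Wren, Yuki} has only 1 neighbour ({R4}), so by Hall's theorem at most 4 of the 6 machines can be matched.
Hence no matching covers every machine.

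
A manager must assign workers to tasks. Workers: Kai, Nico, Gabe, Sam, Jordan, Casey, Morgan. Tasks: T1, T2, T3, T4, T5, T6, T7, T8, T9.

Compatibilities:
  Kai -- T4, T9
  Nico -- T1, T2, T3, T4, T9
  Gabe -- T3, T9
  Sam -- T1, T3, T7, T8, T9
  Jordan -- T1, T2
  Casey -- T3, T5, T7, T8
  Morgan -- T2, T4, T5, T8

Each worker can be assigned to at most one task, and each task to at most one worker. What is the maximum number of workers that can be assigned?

A valid assignment of size 7: Kai–T4, Nico–T1, Gabe–T9, Sam–T3, Jordan–T2, Casey–T7, Morgan–T8.
This saturates every worker, so 7 is the maximum.

7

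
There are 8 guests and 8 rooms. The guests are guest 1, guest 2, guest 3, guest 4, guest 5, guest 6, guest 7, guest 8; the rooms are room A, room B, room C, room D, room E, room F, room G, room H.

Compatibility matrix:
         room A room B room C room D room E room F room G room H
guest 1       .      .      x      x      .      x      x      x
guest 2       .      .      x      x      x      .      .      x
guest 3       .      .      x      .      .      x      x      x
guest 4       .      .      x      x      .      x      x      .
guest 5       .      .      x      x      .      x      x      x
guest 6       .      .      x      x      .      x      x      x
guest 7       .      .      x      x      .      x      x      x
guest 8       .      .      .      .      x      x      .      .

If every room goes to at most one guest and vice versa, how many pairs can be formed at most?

6

For example, pair guest 1→room F, guest 2→room E, guest 3→room H, guest 4→room G, guest 5→room C, guest 6→room D.
The set {guest 1, guest 2, guest 3, guest 4, guest 5, guest 6, guest 7, guest 8} has only 6 neighbours ({room C, room D, room E, room F, room G, room H}), so by Hall's theorem at most 6 of the 8 guests can be matched.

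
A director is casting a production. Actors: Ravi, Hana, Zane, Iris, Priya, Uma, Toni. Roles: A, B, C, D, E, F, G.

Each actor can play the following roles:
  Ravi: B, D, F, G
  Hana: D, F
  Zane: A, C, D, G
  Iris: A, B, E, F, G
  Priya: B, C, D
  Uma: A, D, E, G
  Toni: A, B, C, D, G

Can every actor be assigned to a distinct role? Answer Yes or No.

Yes

One maximum matching: Ravi→F, Hana→D, Zane→C, Iris→A, Priya→B, Uma→E, Toni→G.
Every actor is matched, so this is a perfect matching.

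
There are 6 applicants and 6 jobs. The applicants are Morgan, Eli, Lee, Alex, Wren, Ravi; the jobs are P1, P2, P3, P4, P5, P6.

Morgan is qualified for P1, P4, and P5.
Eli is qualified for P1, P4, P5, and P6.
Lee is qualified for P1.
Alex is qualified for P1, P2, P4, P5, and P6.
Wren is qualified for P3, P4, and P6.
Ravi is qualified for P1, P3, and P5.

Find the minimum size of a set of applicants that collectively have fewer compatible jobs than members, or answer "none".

A matching saturating every applicant exists, for instance Morgan→P4, Eli→P6, Lee→P1, Alex→P2, Wren→P3, Ravi→P5.
By Hall's marriage theorem, this means |N(S)| ≥ |S| for every subset S, so no violating subset exists.

none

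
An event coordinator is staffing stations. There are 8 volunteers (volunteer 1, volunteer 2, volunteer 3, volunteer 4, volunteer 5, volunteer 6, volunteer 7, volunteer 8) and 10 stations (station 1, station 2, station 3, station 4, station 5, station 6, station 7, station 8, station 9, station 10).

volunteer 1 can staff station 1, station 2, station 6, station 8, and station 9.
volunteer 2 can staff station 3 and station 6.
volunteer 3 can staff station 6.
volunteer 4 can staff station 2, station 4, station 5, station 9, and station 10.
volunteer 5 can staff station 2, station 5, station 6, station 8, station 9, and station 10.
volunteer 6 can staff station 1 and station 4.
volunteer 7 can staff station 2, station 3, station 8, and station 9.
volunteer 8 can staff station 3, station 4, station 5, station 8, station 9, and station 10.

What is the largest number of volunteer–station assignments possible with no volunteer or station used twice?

8

A valid assignment of size 8: volunteer 1–station 1, volunteer 2–station 3, volunteer 3–station 6, volunteer 4–station 10, volunteer 5–station 2, volunteer 6–station 4, volunteer 7–station 9, volunteer 8–station 8.
All 8 volunteers are matched, so no larger matching exists.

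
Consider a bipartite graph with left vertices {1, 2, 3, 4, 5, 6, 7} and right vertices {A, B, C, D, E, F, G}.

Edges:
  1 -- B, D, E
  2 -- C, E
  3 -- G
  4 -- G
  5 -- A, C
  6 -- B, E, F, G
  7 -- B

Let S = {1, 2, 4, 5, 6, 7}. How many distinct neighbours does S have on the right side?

The union of neighbours of {1, 2, 4, 5, 6, 7} is {A, B, C, D, E, F, G}, which has 7 elements.
Since |N(S)| = 7 ≥ |S| = 6, Hall's condition holds for this subset.

7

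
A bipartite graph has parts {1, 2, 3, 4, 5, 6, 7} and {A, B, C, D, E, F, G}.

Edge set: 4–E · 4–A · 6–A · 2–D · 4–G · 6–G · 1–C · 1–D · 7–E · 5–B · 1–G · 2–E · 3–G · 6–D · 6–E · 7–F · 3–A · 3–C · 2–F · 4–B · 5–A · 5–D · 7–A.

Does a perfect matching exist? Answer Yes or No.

Yes

One maximum matching: 1→C, 2→F, 3→A, 4→G, 5→B, 6→D, 7→E.
Every left vertex is matched, so this is a perfect matching.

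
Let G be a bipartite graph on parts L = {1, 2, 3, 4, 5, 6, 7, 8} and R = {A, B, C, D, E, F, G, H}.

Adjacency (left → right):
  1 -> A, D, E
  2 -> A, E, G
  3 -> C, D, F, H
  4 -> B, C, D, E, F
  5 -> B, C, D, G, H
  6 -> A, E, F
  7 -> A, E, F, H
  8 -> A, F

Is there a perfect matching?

Yes

One maximum matching: 1-D, 2-G, 3-C, 4-B, 5-H, 6-E, 7-A, 8-F.
All 8 left vertices are covered.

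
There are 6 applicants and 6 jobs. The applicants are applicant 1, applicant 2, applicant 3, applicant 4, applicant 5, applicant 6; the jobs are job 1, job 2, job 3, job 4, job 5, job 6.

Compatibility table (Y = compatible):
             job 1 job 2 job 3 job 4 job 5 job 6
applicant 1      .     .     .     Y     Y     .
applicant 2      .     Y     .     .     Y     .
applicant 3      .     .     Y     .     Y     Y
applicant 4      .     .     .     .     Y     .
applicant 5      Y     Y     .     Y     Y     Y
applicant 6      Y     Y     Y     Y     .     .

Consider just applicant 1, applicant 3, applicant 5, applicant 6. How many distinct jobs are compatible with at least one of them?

6

The union of neighbours of {applicant 1, applicant 3, applicant 5, applicant 6} is {job 1, job 2, job 3, job 4, job 5, job 6}, which has 6 elements.
Since |N(S)| = 6 ≥ |S| = 4, Hall's condition holds for this subset.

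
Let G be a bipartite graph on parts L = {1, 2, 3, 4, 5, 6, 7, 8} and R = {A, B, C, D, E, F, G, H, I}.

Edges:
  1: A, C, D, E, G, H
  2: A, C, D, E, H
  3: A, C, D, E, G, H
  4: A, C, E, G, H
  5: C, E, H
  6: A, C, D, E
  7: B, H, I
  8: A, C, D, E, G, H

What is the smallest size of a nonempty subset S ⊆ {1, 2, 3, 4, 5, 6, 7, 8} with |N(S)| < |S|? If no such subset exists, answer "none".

7

Take S = {1, 2, 3, 4, 5, 6, 8}. Its neighbourhood is {A, C, D, E, G, H}, so |N(S)| = 6 < |S| = 7.
Every subset of size less than 7 has at least as many neighbours as members, so 7 is the minimum.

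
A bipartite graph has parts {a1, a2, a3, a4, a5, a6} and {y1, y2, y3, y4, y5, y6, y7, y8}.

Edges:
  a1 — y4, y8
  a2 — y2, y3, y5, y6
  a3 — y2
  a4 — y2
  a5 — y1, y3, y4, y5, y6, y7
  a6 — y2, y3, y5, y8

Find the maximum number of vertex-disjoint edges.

One maximum matching: a1–y8, a2–y5, a3–y2, a5–y6, a6–y3.
The set {a3, a4} has only 1 neighbour ({y2}), so by Hall's theorem at most 5 of the 6 left vertices can be matched.

5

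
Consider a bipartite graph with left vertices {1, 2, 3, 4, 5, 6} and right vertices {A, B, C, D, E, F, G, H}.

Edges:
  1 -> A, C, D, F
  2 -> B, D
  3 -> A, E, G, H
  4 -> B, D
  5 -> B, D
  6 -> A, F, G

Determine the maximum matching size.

One maximum matching: 1–C, 2–D, 3–E, 4–B, 6–F.
The set {2, 4, 5} has only 2 neighbours ({B, D}), so by Hall's theorem at most 5 of the 6 left vertices can be matched.

5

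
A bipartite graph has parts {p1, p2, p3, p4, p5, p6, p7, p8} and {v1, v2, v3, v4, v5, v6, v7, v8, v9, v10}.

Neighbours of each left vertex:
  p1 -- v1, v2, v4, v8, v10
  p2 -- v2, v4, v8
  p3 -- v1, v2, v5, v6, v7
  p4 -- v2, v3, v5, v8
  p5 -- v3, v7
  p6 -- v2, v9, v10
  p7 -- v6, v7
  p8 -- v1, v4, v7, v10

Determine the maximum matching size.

For example, pair p1–v1, p2–v4, p3–v6, p4–v8, p5–v3, p6–v2, p7–v7, p8–v10.
All 8 left vertices are matched, so no larger matching exists.

8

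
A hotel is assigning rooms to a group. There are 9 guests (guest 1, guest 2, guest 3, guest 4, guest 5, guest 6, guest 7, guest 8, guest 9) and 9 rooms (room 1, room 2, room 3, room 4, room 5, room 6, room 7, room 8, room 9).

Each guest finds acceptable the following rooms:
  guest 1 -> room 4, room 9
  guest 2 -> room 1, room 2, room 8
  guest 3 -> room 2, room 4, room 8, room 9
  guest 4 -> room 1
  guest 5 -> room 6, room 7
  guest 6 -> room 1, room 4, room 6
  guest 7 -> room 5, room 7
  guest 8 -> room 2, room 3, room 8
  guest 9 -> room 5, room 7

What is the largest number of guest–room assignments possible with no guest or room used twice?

For example, pair guest 1→room 9, guest 2→room 2, guest 3→room 8, guest 4→room 1, guest 5→room 6, guest 6→room 4, guest 7→room 5, guest 8→room 3, guest 9→room 7.
This saturates every guest, so 9 is the maximum.

9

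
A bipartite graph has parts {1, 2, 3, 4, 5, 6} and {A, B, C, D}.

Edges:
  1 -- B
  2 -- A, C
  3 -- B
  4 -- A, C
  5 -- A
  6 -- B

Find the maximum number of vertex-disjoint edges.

3

One maximum matching: 1–B, 2–A, 4–C.
The set {1, 2, 3, 4, 5, 6} has only 3 neighbours ({A, B, C}), so by Hall's theorem at most 3 of the 6 left vertices can be matched.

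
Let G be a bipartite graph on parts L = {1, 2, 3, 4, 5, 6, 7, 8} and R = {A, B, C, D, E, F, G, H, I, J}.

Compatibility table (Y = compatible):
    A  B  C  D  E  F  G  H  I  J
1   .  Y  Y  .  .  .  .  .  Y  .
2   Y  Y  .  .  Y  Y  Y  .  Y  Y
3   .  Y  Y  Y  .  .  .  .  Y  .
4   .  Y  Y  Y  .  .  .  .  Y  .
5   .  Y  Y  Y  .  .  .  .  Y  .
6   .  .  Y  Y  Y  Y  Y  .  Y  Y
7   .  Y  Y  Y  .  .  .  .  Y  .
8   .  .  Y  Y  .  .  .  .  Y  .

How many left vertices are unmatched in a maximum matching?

2

One maximum matching: 1–I, 2–G, 3–D, 4–C, 5–B, 6–J.
The set {1, 3, 4, 5, 7, 8} has only 4 neighbours ({B, C, D, I}), so by Hall's theorem at most 6 of the 8 left vertices can be matched.
That matches 6 of the 8, leaving 2 unmatched; no matching can do better.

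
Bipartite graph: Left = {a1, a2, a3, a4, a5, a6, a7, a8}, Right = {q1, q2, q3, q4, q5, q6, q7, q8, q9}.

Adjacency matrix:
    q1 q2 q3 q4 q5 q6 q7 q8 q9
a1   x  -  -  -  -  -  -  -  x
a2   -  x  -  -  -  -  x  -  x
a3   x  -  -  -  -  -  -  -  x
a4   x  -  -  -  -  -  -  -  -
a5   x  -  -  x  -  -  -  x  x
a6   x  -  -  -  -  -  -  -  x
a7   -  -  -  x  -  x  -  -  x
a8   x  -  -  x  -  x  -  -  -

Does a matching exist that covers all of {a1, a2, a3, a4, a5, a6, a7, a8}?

The set {a1, a3, a4, a6} has only 2 neighbours ({q1, q9}), so by Hall's theorem at most 6 of the 8 left vertices can be matched.
Hence no matching covers every left vertex.

No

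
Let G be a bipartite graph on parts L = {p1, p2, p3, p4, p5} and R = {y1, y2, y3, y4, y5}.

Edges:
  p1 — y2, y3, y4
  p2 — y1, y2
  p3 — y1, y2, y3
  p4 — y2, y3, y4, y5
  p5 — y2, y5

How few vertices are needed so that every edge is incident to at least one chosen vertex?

5

The 5 edges p1–y4, p2–y1, p3–y3, p4–y5, p5–y2 form a matching, so any vertex cover needs at least 5 vertices (one per matched edge).
Conversely {p1, p2, p3, p4, p5} meets every edge and has exactly 5 vertices, so 5 is optimal.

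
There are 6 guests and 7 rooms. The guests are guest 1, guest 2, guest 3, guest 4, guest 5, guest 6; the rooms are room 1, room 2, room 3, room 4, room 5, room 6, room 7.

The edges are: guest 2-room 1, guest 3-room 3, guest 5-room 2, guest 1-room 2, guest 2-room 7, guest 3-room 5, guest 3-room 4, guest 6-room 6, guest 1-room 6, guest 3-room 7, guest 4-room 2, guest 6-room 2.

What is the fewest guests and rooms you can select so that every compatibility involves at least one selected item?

4

The 4 edges guest 1–room 6, guest 2–room 1, guest 3–room 7, guest 4–room 2 form a matching, so any vertex cover needs at least 4 vertices (one per matched edge).
Conversely {guest 2, guest 3, room 2, room 6} meets every edge and has exactly 4 vertices, so 4 is optimal.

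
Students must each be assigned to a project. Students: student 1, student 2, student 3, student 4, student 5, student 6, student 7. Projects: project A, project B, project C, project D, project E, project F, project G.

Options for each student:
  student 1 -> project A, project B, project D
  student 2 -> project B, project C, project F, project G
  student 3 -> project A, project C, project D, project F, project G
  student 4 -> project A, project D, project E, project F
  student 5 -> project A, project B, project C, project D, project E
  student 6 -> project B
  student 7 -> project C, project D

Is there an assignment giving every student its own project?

Yes

For example, pair student 1→project D, student 2→project G, student 3→project F, student 4→project E, student 5→project A, student 6→project B, student 7→project C.
All 7 students are covered.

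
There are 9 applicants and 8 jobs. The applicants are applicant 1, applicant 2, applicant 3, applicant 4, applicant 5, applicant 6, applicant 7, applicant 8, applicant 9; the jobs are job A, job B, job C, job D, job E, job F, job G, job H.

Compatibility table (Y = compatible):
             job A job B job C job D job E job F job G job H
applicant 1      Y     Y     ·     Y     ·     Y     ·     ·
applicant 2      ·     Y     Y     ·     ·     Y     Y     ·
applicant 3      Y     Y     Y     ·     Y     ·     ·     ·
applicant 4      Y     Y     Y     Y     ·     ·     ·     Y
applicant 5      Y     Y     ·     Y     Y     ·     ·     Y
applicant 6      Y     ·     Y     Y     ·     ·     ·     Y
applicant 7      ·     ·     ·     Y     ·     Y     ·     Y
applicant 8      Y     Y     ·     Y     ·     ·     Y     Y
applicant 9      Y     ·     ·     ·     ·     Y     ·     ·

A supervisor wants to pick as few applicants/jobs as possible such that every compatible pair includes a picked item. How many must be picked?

{job A, job B, job C, job D, job E, job F, job G, job H} is a vertex cover of size 8: every edge has an endpoint in this set.
No smaller cover exists because applicant 1–job A, applicant 2–job G, applicant 3–job E, applicant 4–job H, applicant 5–job B, applicant 6–job C, applicant 7–job F, applicant 8–job D is a matching of size 8, and a cover must include an endpoint of each of these disjoint edges (König's theorem).

8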